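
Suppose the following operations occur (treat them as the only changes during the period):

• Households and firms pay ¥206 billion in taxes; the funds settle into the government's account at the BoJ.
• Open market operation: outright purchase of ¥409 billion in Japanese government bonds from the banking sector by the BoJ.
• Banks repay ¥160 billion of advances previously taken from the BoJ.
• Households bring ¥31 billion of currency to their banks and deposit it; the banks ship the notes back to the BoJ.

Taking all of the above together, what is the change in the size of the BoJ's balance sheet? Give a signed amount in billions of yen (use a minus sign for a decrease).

Government account inflow ¥206 billion: only the composition of liabilities changes → 0.
OMO purchase (from banks) ¥409 billion: a BoJ asset is acquired → +¥409B.
Discount-window repayment ¥160 billion: a BoJ asset is shed → −¥160B.
Currency deposit ¥31 billion: only the composition of liabilities changes → 0.
Net: 0 + 409 − 160 + 0 = +¥249 billion.

+¥249 billion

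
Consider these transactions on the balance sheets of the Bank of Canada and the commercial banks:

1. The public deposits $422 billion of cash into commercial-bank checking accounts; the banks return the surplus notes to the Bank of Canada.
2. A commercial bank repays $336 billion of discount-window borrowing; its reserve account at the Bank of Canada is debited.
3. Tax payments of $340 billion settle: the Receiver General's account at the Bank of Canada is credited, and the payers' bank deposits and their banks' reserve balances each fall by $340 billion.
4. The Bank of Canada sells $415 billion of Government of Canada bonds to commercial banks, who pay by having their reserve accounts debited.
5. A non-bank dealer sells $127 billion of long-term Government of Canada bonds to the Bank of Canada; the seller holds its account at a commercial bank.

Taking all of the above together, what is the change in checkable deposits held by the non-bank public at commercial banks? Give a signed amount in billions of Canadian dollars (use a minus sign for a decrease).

+$209 billion

Currency deposit $422 billion: non-bank counterparties' bank balances rise → +$422B.
Discount-window repayment $336 billion: the counterparty is a bank, so public deposits are unchanged → 0.
Government account inflow $340 billion: non-bank counterparties' bank balances fall → −$340B.
OMO sale (to banks) $415 billion: the counterparty is a bank, so public deposits are unchanged → 0.
Asset purchase (from non-banks) $127 billion: non-bank counterparties' bank balances rise → +$127B.
Net: 422 + 0 − 340 + 0 + 127 = +$209 billion.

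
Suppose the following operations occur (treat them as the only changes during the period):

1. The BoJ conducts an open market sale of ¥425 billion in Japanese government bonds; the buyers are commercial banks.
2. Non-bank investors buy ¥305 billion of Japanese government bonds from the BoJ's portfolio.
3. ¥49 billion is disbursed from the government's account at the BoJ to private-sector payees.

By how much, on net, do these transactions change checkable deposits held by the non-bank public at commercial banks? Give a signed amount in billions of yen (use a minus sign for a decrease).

-¥256 billion

BoJ balance sheet:
  Assets:      Securities −¥730B
  Liabilities: Bank reserves −¥681B, Government deposits −¥49B
Commercial banking system:
  Assets:      Reserves at CB −¥681B, Securities +¥425B
  Liabilities: Checkable deposits −¥256B
So the change in checkable deposits held by the non-bank public at commercial banks is -¥256 billion.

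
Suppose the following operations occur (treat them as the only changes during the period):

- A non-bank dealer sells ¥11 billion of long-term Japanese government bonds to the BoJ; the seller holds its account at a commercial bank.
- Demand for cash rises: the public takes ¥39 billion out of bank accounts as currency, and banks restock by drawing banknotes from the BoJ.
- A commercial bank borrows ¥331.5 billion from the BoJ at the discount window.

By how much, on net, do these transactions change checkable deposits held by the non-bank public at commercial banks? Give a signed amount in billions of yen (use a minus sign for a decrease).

BoJ balance sheet:
  Assets:      Securities +¥11B, Loans to banks +¥331.5B
  Liabilities: Bank reserves +¥303.5B, Currency in circulation +¥39B
Commercial banking system:
  Assets:      Reserves at CB +¥303.5B
  Liabilities: Checkable deposits −¥28B, Borrowings from CB +¥331.5B
So the change in checkable deposits held by the non-bank public at commercial banks is -¥28 billion.

-¥28 billion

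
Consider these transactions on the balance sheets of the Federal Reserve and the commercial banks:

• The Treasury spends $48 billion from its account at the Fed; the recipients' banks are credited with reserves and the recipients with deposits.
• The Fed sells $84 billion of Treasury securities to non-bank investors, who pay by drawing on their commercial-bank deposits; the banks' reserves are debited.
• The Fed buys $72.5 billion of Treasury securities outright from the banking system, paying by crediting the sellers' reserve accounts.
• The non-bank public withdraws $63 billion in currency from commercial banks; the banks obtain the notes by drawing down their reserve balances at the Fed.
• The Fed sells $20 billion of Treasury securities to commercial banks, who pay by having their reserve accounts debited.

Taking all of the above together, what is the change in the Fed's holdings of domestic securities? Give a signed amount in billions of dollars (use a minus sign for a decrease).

Fed balance sheet:
  Assets:      Securities −$31.5B
  Liabilities: Bank reserves −$46.5B, Currency in circulation +$63B, Government deposits −$48B
So the change in the Fed's holdings of domestic securities is -$31.5 billion.

-$31.5 billion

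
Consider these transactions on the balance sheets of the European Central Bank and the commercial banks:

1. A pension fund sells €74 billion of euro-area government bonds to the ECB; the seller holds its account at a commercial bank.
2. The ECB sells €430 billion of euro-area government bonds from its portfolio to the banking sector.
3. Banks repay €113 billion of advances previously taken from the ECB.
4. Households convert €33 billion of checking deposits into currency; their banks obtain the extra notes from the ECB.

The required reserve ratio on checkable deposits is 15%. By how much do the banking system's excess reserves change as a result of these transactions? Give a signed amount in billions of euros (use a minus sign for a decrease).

-€508.15 billion

Asset purchase (from non-banks) €74 billion: reserves +€74B, deposits +€74B.
OMO sale (to banks) €430 billion: reserves −€430B, deposits 0.
Discount-window repayment €113 billion: reserves −€113B, deposits 0.
Currency withdrawal €33 billion: reserves −€33B, deposits −€33B.
Totals: Δreserves = −€502B, Δdeposits = +€41B.
Δrequired reserves = 15% × +€41B = +€6.15B.
Δexcess reserves = Δreserves − Δrequired = −€502B − (+€6.15B) = -€508.15 billion.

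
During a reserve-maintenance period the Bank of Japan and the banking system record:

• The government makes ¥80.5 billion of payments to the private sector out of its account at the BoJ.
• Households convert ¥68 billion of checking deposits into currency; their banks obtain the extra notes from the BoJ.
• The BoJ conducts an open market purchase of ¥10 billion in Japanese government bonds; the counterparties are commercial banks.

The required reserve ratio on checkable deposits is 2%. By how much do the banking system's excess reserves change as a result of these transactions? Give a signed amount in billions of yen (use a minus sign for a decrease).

Government spending ¥80.5 billion: reserves +¥80.5B, deposits +¥80.5B.
Currency withdrawal ¥68 billion: reserves −¥68B, deposits −¥68B.
OMO purchase (from banks) ¥10 billion: reserves +¥10B, deposits 0.
Totals: Δreserves = +¥22.5B, Δdeposits = +¥12.5B.
Δrequired reserves = 2% × +¥12.5B = +¥0.25B.
Δexcess reserves = Δreserves − Δrequired = +¥22.5B − (+¥0.25B) = +¥22.25 billion.

+¥22.25 billion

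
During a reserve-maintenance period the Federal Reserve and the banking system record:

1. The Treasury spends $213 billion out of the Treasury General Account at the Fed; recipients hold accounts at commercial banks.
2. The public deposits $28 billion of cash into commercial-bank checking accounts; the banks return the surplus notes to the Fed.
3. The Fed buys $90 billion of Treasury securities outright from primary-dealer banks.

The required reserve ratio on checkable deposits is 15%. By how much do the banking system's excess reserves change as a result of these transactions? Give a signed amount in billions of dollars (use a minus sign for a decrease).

+$294.85 billion

Government spending $213 billion: reserves +$213B, deposits +$213B.
Currency deposit $28 billion: reserves +$28B, deposits +$28B.
OMO purchase (from banks) $90 billion: reserves +$90B, deposits 0.
Totals: Δreserves = +$331B, Δdeposits = +$241B.
Δrequired reserves = 15% × +$241B = +$36.15B.
Δexcess reserves = Δreserves − Δrequired = +$331B − (+$36.15B) = +$294.85 billion.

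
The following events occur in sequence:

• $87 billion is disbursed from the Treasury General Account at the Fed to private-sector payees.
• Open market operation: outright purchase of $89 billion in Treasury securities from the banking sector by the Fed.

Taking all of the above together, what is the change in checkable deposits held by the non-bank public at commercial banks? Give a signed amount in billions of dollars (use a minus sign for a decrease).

Government spending $87 billion: non-bank counterparties' bank balances rise → +$87B.
OMO purchase (from banks) $89 billion: the counterparty is a bank, so public deposits are unchanged → 0.
Net: 87 + 0 = +$87 billion.

+$87 billion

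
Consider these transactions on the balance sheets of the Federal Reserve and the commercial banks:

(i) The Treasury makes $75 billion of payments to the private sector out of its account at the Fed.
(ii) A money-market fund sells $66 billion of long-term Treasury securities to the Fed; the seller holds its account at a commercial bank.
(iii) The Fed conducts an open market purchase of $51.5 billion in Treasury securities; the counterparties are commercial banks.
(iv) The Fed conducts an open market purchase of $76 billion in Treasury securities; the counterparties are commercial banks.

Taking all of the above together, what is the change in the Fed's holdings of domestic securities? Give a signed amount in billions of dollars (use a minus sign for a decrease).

+$193.5 billion

Fed balance sheet:
  Assets:      Securities +$193.5B
  Liabilities: Bank reserves +$268.5B, Government deposits −$75B
So the change in the Fed's holdings of domestic securities is +$193.5 billion.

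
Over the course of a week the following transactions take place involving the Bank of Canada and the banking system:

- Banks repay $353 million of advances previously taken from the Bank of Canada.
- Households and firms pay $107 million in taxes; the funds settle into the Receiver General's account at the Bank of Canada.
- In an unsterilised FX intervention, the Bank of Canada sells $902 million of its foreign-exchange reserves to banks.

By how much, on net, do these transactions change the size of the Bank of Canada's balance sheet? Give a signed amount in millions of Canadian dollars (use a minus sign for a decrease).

Bank of Canada balance sheet:
  Assets:      Loans to banks −$353M, Foreign assets −$902M
  Liabilities: Bank reserves −$1362M, Government deposits +$107M
Commercial banking system:
  Assets:      Reserves at CB −$1362M, Foreign assets +$902M
  Liabilities: Checkable deposits −$107M, Borrowings from CB −$353M
Change in total Bank of Canada assets = -$1255 million.

-$1255 million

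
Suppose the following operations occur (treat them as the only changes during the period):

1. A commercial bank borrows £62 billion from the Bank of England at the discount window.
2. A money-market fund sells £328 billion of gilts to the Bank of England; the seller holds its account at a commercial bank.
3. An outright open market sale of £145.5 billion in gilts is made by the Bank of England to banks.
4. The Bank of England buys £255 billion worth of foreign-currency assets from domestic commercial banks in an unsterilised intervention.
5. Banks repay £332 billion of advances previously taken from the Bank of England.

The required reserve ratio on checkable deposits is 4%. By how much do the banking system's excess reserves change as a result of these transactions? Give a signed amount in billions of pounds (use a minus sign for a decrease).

+£154.38 billion

Discount-window loan £62 billion: reserves +£62B, deposits 0.
Asset purchase (from non-banks) £328 billion: reserves +£328B, deposits +£328B.
OMO sale (to banks) £145.5 billion: reserves −£145.5B, deposits 0.
FX purchase £255 billion: reserves +£255B, deposits 0.
Discount-window repayment £332 billion: reserves −£332B, deposits 0.
Totals: Δreserves = +£167.5B, Δdeposits = +£328B.
Δrequired reserves = 4% × +£328B = +£13.12B.
Δexcess reserves = Δreserves − Δrequired = +£167.5B − (+£13.12B) = +£154.38 billion.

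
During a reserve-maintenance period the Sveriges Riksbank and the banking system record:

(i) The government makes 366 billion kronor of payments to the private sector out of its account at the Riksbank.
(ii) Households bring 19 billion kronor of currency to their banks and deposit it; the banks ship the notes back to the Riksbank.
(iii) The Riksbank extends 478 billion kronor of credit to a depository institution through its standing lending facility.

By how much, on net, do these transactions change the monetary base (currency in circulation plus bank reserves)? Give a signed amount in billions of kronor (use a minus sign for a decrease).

Government spending 366 billion kronor: a non-base liability converts back to reserves → +366B.
Currency deposit 19 billion kronor: just a shift between currency and reserves — both are base money → 0.
Discount-window loan 478 billion kronor: Riksbank balance sheet expands → +478B.
Net: 366 + 0 + 478 = +844 billion.

+844 billion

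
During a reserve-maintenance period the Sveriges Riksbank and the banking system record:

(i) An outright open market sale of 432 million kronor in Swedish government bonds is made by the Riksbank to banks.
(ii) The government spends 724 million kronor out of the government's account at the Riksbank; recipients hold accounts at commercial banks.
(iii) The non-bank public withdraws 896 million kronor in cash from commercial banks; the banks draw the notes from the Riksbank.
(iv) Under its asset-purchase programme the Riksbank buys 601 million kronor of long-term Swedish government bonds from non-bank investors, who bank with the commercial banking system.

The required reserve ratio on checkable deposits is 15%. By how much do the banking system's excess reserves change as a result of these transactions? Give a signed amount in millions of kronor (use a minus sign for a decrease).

OMO sale (to banks) 432 million kronor: reserves −432M, deposits 0.
Government spending 724 million kronor: reserves +724M, deposits +724M.
Currency withdrawal 896 million kronor: reserves −896M, deposits −896M.
Asset purchase (from non-banks) 601 million kronor: reserves +601M, deposits +601M.
Totals: Δreserves = −3M, Δdeposits = +429M.
Δrequired reserves = 15% × +429M = +64.35M.
Δexcess reserves = Δreserves − Δrequired = −3M − (+64.35M) = -67.35 million.

-67.35 million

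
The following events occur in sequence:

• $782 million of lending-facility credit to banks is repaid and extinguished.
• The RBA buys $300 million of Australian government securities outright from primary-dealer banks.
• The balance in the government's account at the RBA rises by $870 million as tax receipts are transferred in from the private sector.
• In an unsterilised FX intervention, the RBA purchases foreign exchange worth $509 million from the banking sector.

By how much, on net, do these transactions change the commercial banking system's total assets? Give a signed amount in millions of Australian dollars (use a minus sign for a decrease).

-$1652 million

RBA balance sheet:
  Assets:      Securities +$300M, Loans to banks −$782M, Foreign assets +$509M
  Liabilities: Bank reserves −$843M, Government deposits +$870M
Commercial banking system:
  Assets:      Reserves at CB −$843M, Securities −$300M, Foreign assets −$509M
  Liabilities: Checkable deposits −$870M, Borrowings from CB −$782M
Change in total bank assets = -$1652 million.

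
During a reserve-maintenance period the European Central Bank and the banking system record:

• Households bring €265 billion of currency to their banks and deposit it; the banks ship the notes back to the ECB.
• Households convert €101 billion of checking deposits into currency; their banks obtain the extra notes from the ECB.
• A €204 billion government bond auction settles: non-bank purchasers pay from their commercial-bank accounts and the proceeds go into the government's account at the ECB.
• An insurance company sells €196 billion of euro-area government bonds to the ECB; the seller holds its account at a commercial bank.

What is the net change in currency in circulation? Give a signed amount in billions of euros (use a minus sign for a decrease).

-€164 billion

Currency deposit €265 billion: notes return to the central bank → −€265B.
Currency withdrawal €101 billion: notes leave the central bank → +€101B.
Government account inflow €204 billion: no currency enters or leaves circulation → 0.
Asset purchase (from non-banks) €196 billion: no currency enters or leaves circulation → 0.
Net: −265 + 101 + 0 + 0 = -€164 billion.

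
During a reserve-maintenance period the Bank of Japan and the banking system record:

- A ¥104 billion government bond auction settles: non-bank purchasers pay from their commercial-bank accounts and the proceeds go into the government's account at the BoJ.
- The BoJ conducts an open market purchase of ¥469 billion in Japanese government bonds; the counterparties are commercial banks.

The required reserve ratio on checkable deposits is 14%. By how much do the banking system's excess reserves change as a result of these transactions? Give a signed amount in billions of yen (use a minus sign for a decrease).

Government account inflow ¥104 billion: reserves −¥104B, deposits −¥104B.
OMO purchase (from banks) ¥469 billion: reserves +¥469B, deposits 0.
Totals: Δreserves = +¥365B, Δdeposits = −¥104B.
Δrequired reserves = 14% × −¥104B = −¥14.56B.
Δexcess reserves = Δreserves − Δrequired = +¥365B − (−¥14.56B) = +¥379.56 billion.

+¥379.56 billion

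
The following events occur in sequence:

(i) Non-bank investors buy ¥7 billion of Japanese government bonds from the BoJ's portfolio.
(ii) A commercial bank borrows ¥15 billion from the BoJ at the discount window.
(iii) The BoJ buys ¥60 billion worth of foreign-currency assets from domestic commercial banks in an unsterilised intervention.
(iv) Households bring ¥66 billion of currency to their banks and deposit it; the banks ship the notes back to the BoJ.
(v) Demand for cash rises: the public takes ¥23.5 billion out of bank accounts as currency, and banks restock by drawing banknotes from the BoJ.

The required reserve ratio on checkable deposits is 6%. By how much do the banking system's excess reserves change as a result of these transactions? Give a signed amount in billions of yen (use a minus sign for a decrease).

+¥108.37 billion

Asset sale (to non-banks) ¥7 billion: reserves −¥7B, deposits −¥7B.
Discount-window loan ¥15 billion: reserves +¥15B, deposits 0.
FX purchase ¥60 billion: reserves +¥60B, deposits 0.
Currency deposit ¥66 billion: reserves +¥66B, deposits +¥66B.
Currency withdrawal ¥23.5 billion: reserves −¥23.5B, deposits −¥23.5B.
Totals: Δreserves = +¥110.5B, Δdeposits = +¥35.5B.
Δrequired reserves = 6% × +¥35.5B = +¥2.13B.
Δexcess reserves = Δreserves − Δrequired = +¥110.5B − (+¥2.13B) = +¥108.37 billion.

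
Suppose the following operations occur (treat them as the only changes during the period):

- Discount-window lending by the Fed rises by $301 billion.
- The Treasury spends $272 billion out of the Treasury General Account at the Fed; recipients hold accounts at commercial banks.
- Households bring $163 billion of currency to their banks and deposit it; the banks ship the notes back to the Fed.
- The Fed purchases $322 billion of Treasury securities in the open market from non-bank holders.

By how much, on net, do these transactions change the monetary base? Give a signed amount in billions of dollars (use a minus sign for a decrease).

Fed balance sheet:
  Assets:      Securities +$322B, Loans to banks +$301B
  Liabilities: Bank reserves +$1058B, Currency in circulation −$163B, Government deposits −$272B
Commercial banking system:
  Assets:      Reserves at CB +$1058B
  Liabilities: Checkable deposits +$757B, Borrowings from CB +$301B
Monetary base = currency + reserves: −$163B + (+$1058B) = +$895 billion.

+$895 billion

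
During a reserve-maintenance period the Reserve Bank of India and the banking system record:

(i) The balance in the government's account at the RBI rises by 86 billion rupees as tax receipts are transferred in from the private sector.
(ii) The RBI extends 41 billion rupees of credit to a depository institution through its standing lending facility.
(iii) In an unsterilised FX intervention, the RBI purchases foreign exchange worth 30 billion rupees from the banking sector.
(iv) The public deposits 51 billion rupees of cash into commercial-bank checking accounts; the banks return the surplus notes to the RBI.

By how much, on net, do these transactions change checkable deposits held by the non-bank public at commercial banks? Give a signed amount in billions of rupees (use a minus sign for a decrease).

-35 billion

RBI balance sheet:
  Assets:      Loans to banks +41B, Foreign assets +30B
  Liabilities: Bank reserves +36B, Currency in circulation −51B, Government deposits +86B
Commercial banking system:
  Assets:      Reserves at CB +36B, Foreign assets −30B
  Liabilities: Checkable deposits −35B, Borrowings from CB +41B
So the change in checkable deposits held by the non-bank public at commercial banks is -35 billion.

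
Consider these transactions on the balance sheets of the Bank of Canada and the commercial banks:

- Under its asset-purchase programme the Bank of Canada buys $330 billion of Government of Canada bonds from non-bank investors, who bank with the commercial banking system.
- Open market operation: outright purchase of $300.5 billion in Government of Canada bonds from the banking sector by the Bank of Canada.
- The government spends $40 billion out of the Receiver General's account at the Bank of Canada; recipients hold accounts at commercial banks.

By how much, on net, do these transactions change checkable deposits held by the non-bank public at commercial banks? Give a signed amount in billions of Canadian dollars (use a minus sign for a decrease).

Asset purchase (from non-banks) $330 billion: non-bank counterparties' bank balances rise → +$330B.
OMO purchase (from banks) $300.5 billion: the counterparty is a bank, so public deposits are unchanged → 0.
Government spending $40 billion: non-bank counterparties' bank balances rise → +$40B.
Net: 330 + 0 + 40 = +$370 billion.

+$370 billion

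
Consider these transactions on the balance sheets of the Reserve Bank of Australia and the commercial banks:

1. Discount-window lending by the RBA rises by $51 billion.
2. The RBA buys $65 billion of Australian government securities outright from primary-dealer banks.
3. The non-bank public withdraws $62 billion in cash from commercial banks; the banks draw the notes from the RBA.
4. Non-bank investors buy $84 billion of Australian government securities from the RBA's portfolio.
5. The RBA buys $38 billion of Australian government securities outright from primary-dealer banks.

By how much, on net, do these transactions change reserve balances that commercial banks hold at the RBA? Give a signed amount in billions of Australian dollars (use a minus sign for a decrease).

Discount-window loan $51 billion: the loan is credited to the bank's reserve account → +$51B.
OMO purchase (from banks) $65 billion: the RBA pays by crediting reserve accounts → +$65B.
Currency withdrawal $62 billion: banks swap reserves for currency → −$62B.
Asset sale (to non-banks) $84 billion: the non-bank buyers' banks settle from reserves → −$84B.
OMO purchase (from banks) $38 billion: the RBA pays by crediting reserve accounts → +$38B.
Net: 51 + 65 − 62 − 84 + 38 = +$8 billion.

+$8 billion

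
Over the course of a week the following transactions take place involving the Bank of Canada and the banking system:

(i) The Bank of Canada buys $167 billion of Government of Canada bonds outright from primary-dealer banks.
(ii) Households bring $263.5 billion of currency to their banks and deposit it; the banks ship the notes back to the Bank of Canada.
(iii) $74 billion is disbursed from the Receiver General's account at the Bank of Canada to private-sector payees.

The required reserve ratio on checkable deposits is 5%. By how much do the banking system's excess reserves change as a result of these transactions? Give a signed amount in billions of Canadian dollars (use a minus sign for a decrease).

+$487.625 billion

OMO purchase (from banks) $167 billion: reserves +$167B, deposits 0.
Currency deposit $263.5 billion: reserves +$263.5B, deposits +$263.5B.
Government spending $74 billion: reserves +$74B, deposits +$74B.
Totals: Δreserves = +$504.5B, Δdeposits = +$337.5B.
Δrequired reserves = 5% × +$337.5B = +$16.875B.
Δexcess reserves = Δreserves − Δrequired = +$504.5B − (+$16.875B) = +$487.625 billion.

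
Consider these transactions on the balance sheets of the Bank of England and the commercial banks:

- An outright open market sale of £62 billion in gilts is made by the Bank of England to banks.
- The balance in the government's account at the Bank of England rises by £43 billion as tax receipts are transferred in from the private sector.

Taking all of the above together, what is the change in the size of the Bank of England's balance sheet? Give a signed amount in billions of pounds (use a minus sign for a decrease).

-£62 billion

Bank of England balance sheet:
  Assets:      Securities −£62B
  Liabilities: Bank reserves −£105B, Government deposits +£43B
Commercial banking system:
  Assets:      Reserves at CB −£105B, Securities +£62B
  Liabilities: Checkable deposits −£43B
Change in total Bank of England assets = -£62 billion.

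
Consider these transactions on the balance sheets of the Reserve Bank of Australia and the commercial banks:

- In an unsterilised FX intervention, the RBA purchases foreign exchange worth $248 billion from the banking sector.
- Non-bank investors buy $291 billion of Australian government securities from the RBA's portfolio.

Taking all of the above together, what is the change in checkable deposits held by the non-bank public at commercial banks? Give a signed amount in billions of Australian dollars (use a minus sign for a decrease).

-$291 billion

FX purchase $248 billion: the counterparty is a bank, so public deposits are unchanged → 0.
Asset sale (to non-banks) $291 billion: non-bank counterparties' bank balances fall → −$291B.
Net: 0 − 291 = -$291 billion.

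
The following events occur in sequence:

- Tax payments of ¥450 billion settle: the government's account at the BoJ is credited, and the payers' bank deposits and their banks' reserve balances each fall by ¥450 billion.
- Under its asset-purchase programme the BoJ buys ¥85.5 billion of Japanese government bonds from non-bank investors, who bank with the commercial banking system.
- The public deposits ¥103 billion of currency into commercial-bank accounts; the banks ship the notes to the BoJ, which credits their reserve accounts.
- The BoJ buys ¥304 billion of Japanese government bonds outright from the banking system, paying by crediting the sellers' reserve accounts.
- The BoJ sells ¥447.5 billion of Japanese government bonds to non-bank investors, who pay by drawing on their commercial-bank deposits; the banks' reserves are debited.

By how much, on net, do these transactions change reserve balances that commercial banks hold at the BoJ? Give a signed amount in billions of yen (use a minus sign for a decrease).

-¥405 billion

Government account inflow ¥450 billion: funds move from bank reserves into the government account → −¥450B.
Asset purchase (from non-banks) ¥85.5 billion: the BoJ pays by crediting reserve accounts → +¥85.5B.
Currency deposit ¥103 billion: returned notes are swapped for reserve credit → +¥103B.
OMO purchase (from banks) ¥304 billion: the BoJ pays by crediting reserve accounts → +¥304B.
Asset sale (to non-banks) ¥447.5 billion: the non-bank buyers' banks settle from reserves → −¥447.5B.
Net: −450 + 85.5 + 103 + 304 − 447.5 = -¥405 billion.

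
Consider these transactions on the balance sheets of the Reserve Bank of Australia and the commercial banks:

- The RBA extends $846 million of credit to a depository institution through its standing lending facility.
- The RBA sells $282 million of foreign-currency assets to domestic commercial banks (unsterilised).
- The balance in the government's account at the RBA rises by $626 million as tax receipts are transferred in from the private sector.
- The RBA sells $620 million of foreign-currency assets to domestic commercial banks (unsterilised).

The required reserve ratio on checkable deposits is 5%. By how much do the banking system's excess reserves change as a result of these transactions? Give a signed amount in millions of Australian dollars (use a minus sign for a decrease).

-$650.7 million

Discount-window loan $846 million: reserves +$846M, deposits 0.
FX sale $282 million: reserves −$282M, deposits 0.
Government account inflow $626 million: reserves −$626M, deposits −$626M.
FX sale $620 million: reserves −$620M, deposits 0.
Totals: Δreserves = −$682M, Δdeposits = −$626M.
Δrequired reserves = 5% × −$626M = −$31.3M.
Δexcess reserves = Δreserves − Δrequired = −$682M − (−$31.3M) = -$650.7 million.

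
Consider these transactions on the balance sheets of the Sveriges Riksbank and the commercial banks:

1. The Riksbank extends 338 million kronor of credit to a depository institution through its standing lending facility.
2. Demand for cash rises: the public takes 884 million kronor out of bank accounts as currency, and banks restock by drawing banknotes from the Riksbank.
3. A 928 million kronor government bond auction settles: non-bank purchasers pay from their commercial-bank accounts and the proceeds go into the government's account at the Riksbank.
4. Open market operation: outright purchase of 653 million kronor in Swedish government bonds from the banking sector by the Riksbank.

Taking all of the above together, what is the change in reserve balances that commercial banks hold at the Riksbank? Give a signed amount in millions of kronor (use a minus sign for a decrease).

Riksbank balance sheet:
  Assets:      Securities +653M, Loans to banks +338M
  Liabilities: Bank reserves −821M, Currency in circulation +884M, Government deposits +928M
Commercial banking system:
  Assets:      Reserves at CB −821M, Securities −653M
  Liabilities: Checkable deposits −1812M, Borrowings from CB +338M
So the change in reserve balances that commercial banks hold at the Riksbank is -821 million.

-821 million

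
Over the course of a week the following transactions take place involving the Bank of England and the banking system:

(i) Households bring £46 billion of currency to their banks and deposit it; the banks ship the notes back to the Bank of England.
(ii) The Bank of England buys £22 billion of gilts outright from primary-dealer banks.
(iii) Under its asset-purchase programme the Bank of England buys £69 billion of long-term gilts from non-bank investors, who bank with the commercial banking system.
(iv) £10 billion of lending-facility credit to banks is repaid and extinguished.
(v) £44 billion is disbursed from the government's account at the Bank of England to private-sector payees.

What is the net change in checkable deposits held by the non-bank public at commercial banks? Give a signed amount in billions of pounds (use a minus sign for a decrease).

+£159 billion

Currency deposit £46 billion: non-bank counterparties' bank balances rise → +£46B.
OMO purchase (from banks) £22 billion: the counterparty is a bank, so public deposits are unchanged → 0.
Asset purchase (from non-banks) £69 billion: non-bank counterparties' bank balances rise → +£69B.
Discount-window repayment £10 billion: the counterparty is a bank, so public deposits are unchanged → 0.
Government spending £44 billion: non-bank counterparties' bank balances rise → +£44B.
Net: 46 + 0 + 69 + 0 + 44 = +£159 billion.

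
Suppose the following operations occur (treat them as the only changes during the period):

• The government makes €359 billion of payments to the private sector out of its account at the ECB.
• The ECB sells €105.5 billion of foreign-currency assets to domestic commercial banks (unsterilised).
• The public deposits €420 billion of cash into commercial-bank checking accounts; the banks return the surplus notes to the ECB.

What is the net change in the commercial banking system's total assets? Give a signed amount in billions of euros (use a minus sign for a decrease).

ECB balance sheet:
  Assets:      Foreign assets −€105.5B
  Liabilities: Bank reserves +€673.5B, Currency in circulation −€420B, Government deposits −€359B
Commercial banking system:
  Assets:      Reserves at CB +€673.5B, Foreign assets +€105.5B
  Liabilities: Checkable deposits +€779B
Change in total bank assets = +€779 billion.

+€779 billion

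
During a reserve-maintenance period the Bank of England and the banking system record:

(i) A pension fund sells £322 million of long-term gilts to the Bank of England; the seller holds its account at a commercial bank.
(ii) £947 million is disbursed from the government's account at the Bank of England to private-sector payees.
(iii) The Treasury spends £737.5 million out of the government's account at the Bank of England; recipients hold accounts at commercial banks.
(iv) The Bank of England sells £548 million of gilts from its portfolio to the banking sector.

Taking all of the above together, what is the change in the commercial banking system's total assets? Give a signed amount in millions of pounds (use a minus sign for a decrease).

+£2006.5 million

Asset purchase (from non-banks) £322 million: bank balance sheets expand → +£322M.
Government spending £947 million: bank balance sheets expand → +£947M.
Government spending £737.5 million: bank balance sheets expand → +£737.5M.
OMO sale (to banks) £548 million: just an asset swap on bank balance sheets → 0.
Net: 322 + 947 + 737.5 + 0 = +£2006.5 million.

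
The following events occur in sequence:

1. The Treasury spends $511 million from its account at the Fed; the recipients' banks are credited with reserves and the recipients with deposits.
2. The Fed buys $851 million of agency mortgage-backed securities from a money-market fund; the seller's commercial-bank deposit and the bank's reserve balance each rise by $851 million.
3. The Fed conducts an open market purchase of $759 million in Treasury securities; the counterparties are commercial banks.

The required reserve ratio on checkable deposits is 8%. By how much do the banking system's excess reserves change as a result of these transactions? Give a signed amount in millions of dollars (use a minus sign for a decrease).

Government spending $511 million: reserves +$511M, deposits +$511M.
Asset purchase (from non-banks) $851 million: reserves +$851M, deposits +$851M.
OMO purchase (from banks) $759 million: reserves +$759M, deposits 0.
Totals: Δreserves = +$2121M, Δdeposits = +$1362M.
Δrequired reserves = 8% × +$1362M = +$108.96M.
Δexcess reserves = Δreserves − Δrequired = +$2121M − (+$108.96M) = +$2012.04 million.

+$2012.04 million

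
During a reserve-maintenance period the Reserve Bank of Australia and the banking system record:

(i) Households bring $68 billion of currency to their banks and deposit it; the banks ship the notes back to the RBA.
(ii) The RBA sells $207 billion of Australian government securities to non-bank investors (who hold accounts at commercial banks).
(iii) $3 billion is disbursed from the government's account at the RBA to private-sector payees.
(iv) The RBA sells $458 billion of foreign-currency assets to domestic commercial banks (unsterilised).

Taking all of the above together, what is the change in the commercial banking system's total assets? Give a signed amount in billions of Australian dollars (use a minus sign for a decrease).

-$136 billion

RBA balance sheet:
  Assets:      Securities −$207B, Foreign assets −$458B
  Liabilities: Bank reserves −$594B, Currency in circulation −$68B, Government deposits −$3B
Commercial banking system:
  Assets:      Reserves at CB −$594B, Foreign assets +$458B
  Liabilities: Checkable deposits −$136B
Change in total bank assets = -$136 billion.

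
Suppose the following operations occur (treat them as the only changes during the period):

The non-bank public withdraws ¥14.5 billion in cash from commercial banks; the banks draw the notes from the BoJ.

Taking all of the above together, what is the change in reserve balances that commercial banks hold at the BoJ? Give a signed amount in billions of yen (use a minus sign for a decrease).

BoJ balance sheet:
  Assets:      no change
  Liabilities: Bank reserves −¥14.5B, Currency in circulation +¥14.5B
So the change in reserve balances that commercial banks hold at the BoJ is -¥14.5 billion.

-¥14.5 billion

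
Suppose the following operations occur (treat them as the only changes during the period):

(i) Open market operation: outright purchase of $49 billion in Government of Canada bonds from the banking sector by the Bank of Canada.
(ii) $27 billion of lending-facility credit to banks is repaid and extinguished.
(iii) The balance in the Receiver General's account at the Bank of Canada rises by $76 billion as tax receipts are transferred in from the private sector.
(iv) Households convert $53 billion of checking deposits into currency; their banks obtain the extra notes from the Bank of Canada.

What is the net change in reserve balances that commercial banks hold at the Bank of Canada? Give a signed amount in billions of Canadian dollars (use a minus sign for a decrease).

OMO purchase (from banks) $49 billion: the Bank of Canada pays by crediting reserve accounts → +$49B.
Discount-window repayment $27 billion: repayment is debited from reserves → −$27B.
Government account inflow $76 billion: funds move from bank reserves into the government account → −$76B.
Currency withdrawal $53 billion: banks swap reserves for currency → −$53B.
Net: 49 − 27 − 76 − 53 = -$107 billion.

-$107 billion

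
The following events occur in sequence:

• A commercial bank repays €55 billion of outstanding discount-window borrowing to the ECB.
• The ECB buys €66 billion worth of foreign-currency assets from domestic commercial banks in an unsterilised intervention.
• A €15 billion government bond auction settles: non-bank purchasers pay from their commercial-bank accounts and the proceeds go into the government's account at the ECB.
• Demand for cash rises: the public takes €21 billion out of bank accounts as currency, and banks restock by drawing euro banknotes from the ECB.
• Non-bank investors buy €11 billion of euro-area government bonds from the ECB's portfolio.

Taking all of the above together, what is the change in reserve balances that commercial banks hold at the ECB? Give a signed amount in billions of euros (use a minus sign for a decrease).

-€36 billion

ECB balance sheet:
  Assets:      Securities −€11B, Loans to banks −€55B, Foreign assets +€66B
  Liabilities: Bank reserves −€36B, Currency in circulation +€21B, Government deposits +€15B
Commercial banking system:
  Assets:      Reserves at CB −€36B, Foreign assets −€66B
  Liabilities: Checkable deposits −€47B, Borrowings from CB −€55B
So the change in reserve balances that commercial banks hold at the ECB is -€36 billion.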